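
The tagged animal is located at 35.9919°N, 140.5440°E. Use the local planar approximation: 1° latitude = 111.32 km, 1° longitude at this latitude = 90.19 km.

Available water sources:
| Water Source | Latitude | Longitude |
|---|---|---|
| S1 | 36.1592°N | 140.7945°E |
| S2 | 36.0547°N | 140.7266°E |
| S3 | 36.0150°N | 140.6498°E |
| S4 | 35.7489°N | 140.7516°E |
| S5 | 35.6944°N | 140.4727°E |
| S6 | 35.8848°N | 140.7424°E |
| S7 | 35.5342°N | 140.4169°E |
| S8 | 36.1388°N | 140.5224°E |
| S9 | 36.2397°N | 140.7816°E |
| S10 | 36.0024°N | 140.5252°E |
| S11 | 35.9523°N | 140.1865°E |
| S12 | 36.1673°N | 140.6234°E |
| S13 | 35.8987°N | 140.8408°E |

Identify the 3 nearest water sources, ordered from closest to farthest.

Distances from 35.9919°N, 140.5440°E:
S1: 29.2792 km
S2: 17.8911 km
S3: 9.8825 km
S4: 32.8985 km
S5: 33.7362 km
S6: 21.5018 km
S7: 52.2248 km
S8: 16.4685 km
S9: 34.9306 km
S10: 2.0594 km
S11: 32.5429 km
S12: 20.7973 km
S13: 28.7087 km
Sorted: S10 (2.0594 km) < S3 (9.8825 km) < S8 (16.4685 km) < S2 (17.8911 km) < S12 (20.7973 km) < …

S10, S3, S8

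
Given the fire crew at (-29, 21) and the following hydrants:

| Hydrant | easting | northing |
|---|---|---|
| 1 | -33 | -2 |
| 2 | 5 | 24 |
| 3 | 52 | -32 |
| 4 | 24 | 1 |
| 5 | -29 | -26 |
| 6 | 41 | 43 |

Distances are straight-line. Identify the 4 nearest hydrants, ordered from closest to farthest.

1, 2, 5, 4

Distances from (-29, 21):
1: √((-4)² + (-23)²) = √(16.000 + 529.000) = 23.3
2: √((34)² + (3)²) = √(1156.000 + 9.000) = 34.1
3: √((81)² + (-53)²) = √(6561.000 + 2809.000) = 96.8
4: √((53)² + (-20)²) = √(2809.000 + 400.000) = 56.6
5: √((0)² + (-47)²) = √(0.000 + 2209.000) = 47.0
6: √((70)² + (22)²) = √(4900.000 + 484.000) = 73.4
Sorted: 1 (23.3) < 2 (34.1) < 5 (47.0) < 4 (56.6) < 6 (73.4) < 3 (96.8)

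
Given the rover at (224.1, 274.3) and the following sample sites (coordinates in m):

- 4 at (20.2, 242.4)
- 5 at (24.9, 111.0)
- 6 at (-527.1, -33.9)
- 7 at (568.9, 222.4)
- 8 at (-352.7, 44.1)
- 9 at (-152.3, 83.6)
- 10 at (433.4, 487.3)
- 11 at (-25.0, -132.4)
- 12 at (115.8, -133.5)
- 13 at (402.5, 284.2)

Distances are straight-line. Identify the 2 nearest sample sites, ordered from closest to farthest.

Distances from (224.1, 274.3):
4: √((-203.9)² + (-31.9)²) = √(41575.210 + 1017.610) = 206.4 m
5: √((-199.2)² + (-163.3)²) = √(39680.640 + 26666.890) = 257.6 m
6: √((-751.2)² + (-308.2)²) = √(564301.440 + 94987.240) = 812.0 m
7: √((344.8)² + (-51.9)²) = √(118887.040 + 2693.610) = 348.7 m
8: √((-576.8)² + (-230.2)²) = √(332698.240 + 52992.040) = 621.0 m
9: √((-376.4)² + (-190.7)²) = √(141676.960 + 36366.490) = 422.0 m
10: √((209.3)² + (213.0)²) = √(43806.490 + 45369.000) = 298.6 m
11: √((-249.1)² + (-406.7)²) = √(62050.810 + 165404.890) = 476.9 m
12: √((-108.3)² + (-407.8)²) = √(11728.890 + 166300.840) = 421.9 m
13: √((178.4)² + (9.9)²) = √(31826.560 + 98.010) = 178.7 m
Sorted: 13 (178.7 m) < 4 (206.4 m) < 5 (257.6 m) < 10 (298.6 m) < …

13, 4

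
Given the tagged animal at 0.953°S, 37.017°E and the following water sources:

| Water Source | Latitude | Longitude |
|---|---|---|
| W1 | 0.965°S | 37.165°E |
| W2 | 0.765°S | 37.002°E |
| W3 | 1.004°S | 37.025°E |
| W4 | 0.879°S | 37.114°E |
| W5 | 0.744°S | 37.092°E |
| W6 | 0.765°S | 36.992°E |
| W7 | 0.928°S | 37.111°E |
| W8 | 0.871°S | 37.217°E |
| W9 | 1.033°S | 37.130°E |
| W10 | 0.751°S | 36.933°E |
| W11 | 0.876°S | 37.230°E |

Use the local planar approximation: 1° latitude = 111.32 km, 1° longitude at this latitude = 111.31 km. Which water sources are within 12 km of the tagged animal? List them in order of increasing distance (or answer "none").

W3, W7

Distances from 0.953°S, 37.017°E:
W1: √((-0.012·111.32)² + (0.148·111.31)²) = √(1.78447 + 271.38872) = 16.528 km
W2: √((0.188·111.32)² + (-0.015·111.31)²) = √(437.98788 + 2.78773) = 20.995 km
W3: √((-0.051·111.32)² + (0.008·111.31)²) = √(32.23196 + 0.79295) = 5.747 km
W4: √((0.074·111.32)² + (0.097·111.31)²) = √(67.85937 + 116.57672) = 13.581 km
W5: √((0.209·111.32)² + (0.075·111.31)²) = √(541.30117 + 69.69328) = 24.718 km
W6: √((0.188·111.32)² + (-0.025·111.31)²) = √(437.98788 + 7.74370) = 21.112 km
W7: √((0.025·111.32)² + (0.094·111.31)²) = √(7.74509 + 109.47730) = 10.827 km
W8: √((0.082·111.32)² + (0.200·111.31)²) = √(83.32477 + 495.59664) = 24.061 km
W9: √((-0.080·111.32)² + (0.113·111.31)²) = √(79.30971 + 158.20684) = 15.412 km
W10: √((0.202·111.32)² + (-0.084·111.31)²) = √(505.64898 + 87.42325) = 24.353 km
W11: √((0.077·111.32)² + (0.213·111.31)²) = √(73.47301 + 562.11810) = 25.211 km
Threshold 12 km: W3 (5.747 km), W7 (10.827 km) are within range.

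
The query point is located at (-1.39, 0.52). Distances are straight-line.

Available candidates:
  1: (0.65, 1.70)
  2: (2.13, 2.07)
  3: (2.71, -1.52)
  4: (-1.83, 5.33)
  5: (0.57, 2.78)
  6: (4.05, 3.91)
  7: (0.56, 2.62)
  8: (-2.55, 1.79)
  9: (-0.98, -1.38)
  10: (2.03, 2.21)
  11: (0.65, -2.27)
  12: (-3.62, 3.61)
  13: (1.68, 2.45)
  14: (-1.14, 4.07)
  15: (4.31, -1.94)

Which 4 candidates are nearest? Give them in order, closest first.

Distances from (-1.39, 0.52):
1: 2.357
2: 3.846
3: 4.579
4: 4.830
5: 2.992
6: 6.410
7: 2.866
8: 1.720
9: 1.944
10: 3.815
11: 3.456
12: 3.811
13: 3.626
14: 3.559
15: 6.208
Sorted: 8 (1.720) < 9 (1.944) < 1 (2.357) < 7 (2.866) < 5 (2.992) < 11 (3.456) < …

8, 9, 1, 7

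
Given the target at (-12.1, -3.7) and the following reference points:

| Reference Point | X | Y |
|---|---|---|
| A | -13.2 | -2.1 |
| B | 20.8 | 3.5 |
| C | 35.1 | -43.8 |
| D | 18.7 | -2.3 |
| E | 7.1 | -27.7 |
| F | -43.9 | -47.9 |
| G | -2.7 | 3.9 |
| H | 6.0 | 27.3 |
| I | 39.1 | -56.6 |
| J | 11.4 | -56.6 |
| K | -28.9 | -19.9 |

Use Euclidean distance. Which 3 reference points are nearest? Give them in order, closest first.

Distances from (-12.1, -3.7):
A: 1.9
B: 33.7
C: 61.9
D: 30.8
E: 30.7
F: 54.5
G: 12.1
H: 35.9
I: 73.6
J: 57.9
K: 23.3
Sorted: A (1.9) < G (12.1) < K (23.3) < E (30.7) < D (30.8) < …

A, G, K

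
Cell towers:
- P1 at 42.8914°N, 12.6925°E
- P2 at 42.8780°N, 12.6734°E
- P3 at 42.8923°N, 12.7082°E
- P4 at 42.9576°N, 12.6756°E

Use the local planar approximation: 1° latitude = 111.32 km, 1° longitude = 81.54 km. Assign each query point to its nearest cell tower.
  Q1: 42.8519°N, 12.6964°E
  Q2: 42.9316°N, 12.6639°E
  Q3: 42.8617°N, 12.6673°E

Q1→P2; Q2→P4; Q3→P2

Q1 at 42.8519°N, 12.6964°E:
  P1: √((0.0395·111.32)² + (-0.0039·81.54)²) = √(19.334840 + 0.101128) = 4.4086 km
  P2: √((0.0261·111.32)² + (-0.0230·81.54)²) = √(8.441651 + 3.517200) = 3.4582 km
  P3: √((0.0404·111.32)² + (0.0118·81.54)²) = √(20.225959 + 0.925775) = 4.5991 km
  P4: √((0.1057·111.32)² + (-0.0208·81.54)²) = √(138.451087 + 2.876525) = 11.8881 km
  → nearest: P2 (3.4582 km)
Q2 at 42.9316°N, 12.6639°E:
  P1: √((-0.0402·111.32)² + (0.0286·81.54)²) = √(20.026198 + 5.438429) = 5.0462 km
  P2: √((-0.0536·111.32)² + (0.0095·81.54)²) = √(35.602129 + 0.600052) = 6.0168 km
  P3: √((-0.0393·111.32)² + (0.0443·81.54)²) = √(19.139540 + 13.048148) = 5.6734 km
  P4: √((0.0260·111.32)² + (0.0117·81.54)²) = √(8.377088 + 0.910150) = 3.0475 km
  → nearest: P4 (3.0475 km)
Q3 at 42.8617°N, 12.6673°E:
  P1: √((0.0297·111.32)² + (0.0252·81.54)²) = √(10.930985 + 4.222236) = 3.8927 km
  P2: √((0.0163·111.32)² + (0.0061·81.54)²) = √(3.292468 + 0.247401) = 1.8815 km
  P3: √((0.0306·111.32)² + (0.0409·81.54)²) = √(11.603506 + 11.122132) = 4.7671 km
  P4: √((0.0959·111.32)² + (0.0083·81.54)²) = √(113.968179 + 0.458034) = 10.6970 km
  → nearest: P2 (1.8815 km)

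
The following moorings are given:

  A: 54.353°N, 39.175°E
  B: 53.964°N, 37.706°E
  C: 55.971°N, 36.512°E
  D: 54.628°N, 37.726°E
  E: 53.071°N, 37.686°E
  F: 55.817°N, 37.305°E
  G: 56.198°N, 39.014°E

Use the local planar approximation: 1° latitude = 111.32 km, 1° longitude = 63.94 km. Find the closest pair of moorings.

C and F

Pairwise distances:
A–B: 103.429 km
A–C: 247.859 km
A–D: 97.576 km
A–E: 171.555 km
A–F: 202.130 km
A–G: 205.643 km
B–C: 236.103 km
B–D: 73.928 km
B–E: 99.417 km
B–F: 207.863 km
B–G: 262.375 km
C–D: 168.453 km
C–E: 331.440 km
C–F: 53.524 km
C–G: 161.961 km
D–E: 173.344 km
D–F: 135.069 km
D–G: 193.204 km
E–F: 306.654 km
E–G: 358.304 km
F–G: 117.216 km
Closest pair: C–F at 53.524 km.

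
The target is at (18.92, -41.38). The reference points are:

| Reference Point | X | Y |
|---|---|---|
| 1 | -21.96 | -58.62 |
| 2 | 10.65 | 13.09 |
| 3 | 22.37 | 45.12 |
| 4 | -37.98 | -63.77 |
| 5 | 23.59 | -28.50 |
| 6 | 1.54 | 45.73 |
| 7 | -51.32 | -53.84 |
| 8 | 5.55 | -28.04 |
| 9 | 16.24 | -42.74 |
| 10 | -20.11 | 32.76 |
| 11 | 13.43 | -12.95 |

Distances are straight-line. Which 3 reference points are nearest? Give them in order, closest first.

Distances from (18.92, -41.38):
1: √((-40.88)² + (-17.24)²) = √(1671.1744 + 297.2176) = 44.37
2: √((-8.27)² + (54.47)²) = √(68.3929 + 2966.9809) = 55.09
3: √((3.45)² + (86.50)²) = √(11.9025 + 7482.2500) = 86.57
4: √((-56.90)² + (-22.39)²) = √(3237.6100 + 501.3121) = 61.15
5: √((4.67)² + (12.88)²) = √(21.8089 + 165.8944) = 13.70
6: √((-17.38)² + (87.11)²) = √(302.0644 + 7588.1521) = 88.83
7: √((-70.24)² + (-12.46)²) = √(4933.6576 + 155.2516) = 71.34
8: √((-13.37)² + (13.34)²) = √(178.7569 + 177.9556) = 18.89
9: √((-2.68)² + (-1.36)²) = √(7.1824 + 1.8496) = 3.01
10: √((-39.03)² + (74.14)²) = √(1523.3409 + 5496.7396) = 83.79
11: √((-5.49)² + (28.43)²) = √(30.1401 + 808.2649) = 28.96
Sorted: 9 (3.01) < 5 (13.70) < 8 (18.89) < 11 (28.96) < 1 (44.37) < …

9, 5, 8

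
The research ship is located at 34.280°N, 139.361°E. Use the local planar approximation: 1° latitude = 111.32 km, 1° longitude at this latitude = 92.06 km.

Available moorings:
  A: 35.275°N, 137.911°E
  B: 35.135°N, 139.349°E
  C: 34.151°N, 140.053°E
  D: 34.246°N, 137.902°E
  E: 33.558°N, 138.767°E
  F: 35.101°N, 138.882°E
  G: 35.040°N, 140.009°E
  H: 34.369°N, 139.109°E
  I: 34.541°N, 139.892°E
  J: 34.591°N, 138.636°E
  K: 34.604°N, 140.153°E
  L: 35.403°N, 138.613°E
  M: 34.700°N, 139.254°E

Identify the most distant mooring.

A

Distances from 34.280°N, 139.361°E:
A: √((0.995·111.32)² + (-1.450·92.06)²) = √(12268.53078 + 17818.77917) = 173.457 km
B: √((0.855·111.32)² + (-0.012·92.06)²) = √(9058.96590 + 1.22041) = 95.185 km
C: √((-0.129·111.32)² + (0.692·92.06)²) = √(206.21764 + 4058.39328) = 65.304 km
D: √((-0.034·111.32)² + (-1.459·92.06)²) = √(14.32532 + 18040.66429) = 134.369 km
E: √((-0.722·111.32)² + (-0.594·92.06)²) = √(6459.82556 + 2990.30048) = 97.212 km
F: √((0.821·111.32)² + (-0.479·92.06)²) = √(8352.81206 + 1944.52248) = 101.476 km
G: √((0.760·111.32)² + (0.648·92.06)²) = √(7157.70145 + 3558.70471) = 103.520 km
H: √((0.089·111.32)² + (-0.252·92.06)²) = √(98.15816 + 538.19917) = 25.226 km
I: √((0.261·111.32)² + (0.531·92.06)²) = √(844.16513 + 2389.63177) = 56.866 km
J: √((0.311·111.32)² + (-0.725·92.06)²) = √(1198.58041 + 4454.69479) = 75.188 km
K: √((0.324·111.32)² + (0.792·92.06)²) = √(1300.87754 + 5316.08975) = 81.345 km
L: √((1.123·111.32)² + (-0.748·92.06)²) = √(15628.09015 + 4741.82079) = 142.723 km
M: √((0.420·111.32)² + (-0.107·92.06)²) = √(2185.97392 + 97.03077) = 47.781 km
Maximum: A at 173.457 km.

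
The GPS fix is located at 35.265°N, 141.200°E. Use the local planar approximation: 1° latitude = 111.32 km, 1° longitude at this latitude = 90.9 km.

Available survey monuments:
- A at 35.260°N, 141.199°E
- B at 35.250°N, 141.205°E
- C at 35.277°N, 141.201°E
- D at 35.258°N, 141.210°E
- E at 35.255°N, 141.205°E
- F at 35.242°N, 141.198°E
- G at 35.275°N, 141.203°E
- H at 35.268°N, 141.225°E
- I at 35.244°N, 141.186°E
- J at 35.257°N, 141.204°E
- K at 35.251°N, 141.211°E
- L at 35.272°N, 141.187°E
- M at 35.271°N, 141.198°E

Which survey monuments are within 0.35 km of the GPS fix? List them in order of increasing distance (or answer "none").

none

Distances from 35.265°N, 141.200°E:
A: √((-0.005·111.32)² + (-0.001·90.9)²) = √(0.30980 + 0.00826) = 0.564 km
B: √((-0.015·111.32)² + (0.005·90.9)²) = √(2.78823 + 0.20657) = 1.731 km
C: √((0.012·111.32)² + (0.001·90.9)²) = √(1.78447 + 0.00826) = 1.339 km
D: √((-0.007·111.32)² + (0.010·90.9)²) = √(0.60721 + 0.82628) = 1.197 km
E: √((-0.010·111.32)² + (0.005·90.9)²) = √(1.23921 + 0.20657) = 1.202 km
F: √((-0.023·111.32)² + (-0.002·90.9)²) = √(6.55544 + 0.03305) = 2.567 km
G: √((0.010·111.32)² + (0.003·90.9)²) = √(1.23921 + 0.07437) = 1.146 km
H: √((0.003·111.32)² + (0.025·90.9)²) = √(0.11153 + 5.16426) = 2.297 km
I: √((-0.021·111.32)² + (-0.014·90.9)²) = √(5.46493 + 1.61951) = 2.662 km
J: √((-0.008·111.32)² + (0.004·90.9)²) = √(0.79310 + 0.13220) = 0.962 km
K: √((-0.014·111.32)² + (0.011·90.9)²) = √(2.42886 + 0.99980) = 1.852 km
L: √((0.007·111.32)² + (-0.013·90.9)²) = √(0.60721 + 1.39641) = 1.415 km
M: √((0.006·111.32)² + (-0.002·90.9)²) = √(0.44612 + 0.03305) = 0.692 km
Threshold 0.35 km: none within range.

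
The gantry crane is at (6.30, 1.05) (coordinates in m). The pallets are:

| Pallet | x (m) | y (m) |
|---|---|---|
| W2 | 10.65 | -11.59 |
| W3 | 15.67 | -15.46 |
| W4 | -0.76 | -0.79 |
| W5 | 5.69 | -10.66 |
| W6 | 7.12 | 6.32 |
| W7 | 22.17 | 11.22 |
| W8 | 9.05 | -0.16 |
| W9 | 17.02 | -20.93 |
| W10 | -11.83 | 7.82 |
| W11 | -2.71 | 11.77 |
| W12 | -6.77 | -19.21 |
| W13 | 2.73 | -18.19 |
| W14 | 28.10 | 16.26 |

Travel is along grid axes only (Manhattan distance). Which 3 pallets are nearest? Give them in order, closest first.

W8, W6, W4

Distances from (6.30, 1.05):
W2: 16.99 m
W3: 25.88 m
W4: 8.90 m
W5: 12.32 m
W6: 6.09 m
W7: 26.04 m
W8: 3.96 m
W9: 32.70 m
W10: 24.90 m
W11: 19.73 m
W12: 33.33 m
W13: 22.81 m
W14: 37.01 m
Sorted: W8 (3.96 m) < W6 (6.09 m) < W4 (8.90 m) < W5 (12.32 m) < W2 (16.99 m) < …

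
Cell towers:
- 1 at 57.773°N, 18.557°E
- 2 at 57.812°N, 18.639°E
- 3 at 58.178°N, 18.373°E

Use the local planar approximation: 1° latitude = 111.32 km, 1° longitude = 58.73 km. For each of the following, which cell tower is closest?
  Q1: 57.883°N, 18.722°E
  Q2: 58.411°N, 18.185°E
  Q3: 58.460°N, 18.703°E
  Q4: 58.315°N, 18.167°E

Q1 at 57.883°N, 18.722°E:
  1: 15.616 km
  2: 9.286 km
  3: 38.711 km
  → nearest: 2 (9.286 km)
Q2 at 58.411°N, 18.185°E:
  1: 74.307 km
  2: 71.814 km
  3: 28.190 km
  → nearest: 3 (28.190 km)
Q3 at 58.460°N, 18.703°E:
  1: 76.956 km
  2: 72.233 km
  3: 36.893 km
  → nearest: 3 (36.893 km)
Q4 at 58.315°N, 18.167°E:
  1: 64.537 km
  2: 62.480 km
  3: 19.467 km
  → nearest: 3 (19.467 km)

Q1→2; Q2→3; Q3→3; Q4→3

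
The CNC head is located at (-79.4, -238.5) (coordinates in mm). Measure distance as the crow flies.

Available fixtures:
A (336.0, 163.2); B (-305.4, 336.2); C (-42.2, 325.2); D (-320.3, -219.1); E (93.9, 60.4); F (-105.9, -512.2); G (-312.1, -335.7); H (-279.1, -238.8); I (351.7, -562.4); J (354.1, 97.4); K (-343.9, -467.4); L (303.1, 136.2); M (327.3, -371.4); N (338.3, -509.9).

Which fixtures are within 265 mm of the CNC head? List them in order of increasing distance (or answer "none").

H, D, G

Distances from (-79.4, -238.5):
A: 577.9 mm
B: 617.5 mm
C: 564.9 mm
D: 241.7 mm
E: 345.5 mm
F: 275.0 mm
G: 252.2 mm
H: 199.7 mm
I: 539.2 mm
J: 548.4 mm
K: 349.8 mm
L: 535.4 mm
M: 427.9 mm
N: 498.1 mm
Threshold 265 mm: H (199.7 mm), D (241.7 mm), G (252.2 mm) are within range.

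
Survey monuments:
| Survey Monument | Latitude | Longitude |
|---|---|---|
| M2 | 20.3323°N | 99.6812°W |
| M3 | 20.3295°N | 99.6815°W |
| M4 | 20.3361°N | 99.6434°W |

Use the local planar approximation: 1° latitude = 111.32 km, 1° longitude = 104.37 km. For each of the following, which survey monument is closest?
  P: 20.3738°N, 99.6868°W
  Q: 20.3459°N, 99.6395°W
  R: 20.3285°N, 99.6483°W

P→M2; Q→M4; R→M4

P at 20.3738°N, 99.6868°W:
  M2: √((-0.0415·111.32)² + (0.0056·104.37)²) = √(21.342367 + 0.341608) = 4.6566 km
  M3: √((-0.0443·111.32)² + (0.0053·104.37)²) = √(24.319456 + 0.305987) = 4.9624 km
  M4: √((-0.0377·111.32)² + (0.0434·104.37)²) = √(17.612828 + 20.517802) = 6.1750 km
  → nearest: M2 (4.6566 km)
Q at 20.3459°N, 99.6395°W:
  M2: √((-0.0136·111.32)² + (-0.0417·104.37)²) = √(2.292051 + 18.941897) = 4.6080 km
  M3: √((-0.0164·111.32)² + (-0.0420·104.37)²) = √(3.332991 + 19.215423) = 4.7485 km
  M4: √((-0.0098·111.32)² + (-0.0039·104.37)²) = √(1.190141 + 0.165684) = 1.1644 km
  → nearest: M4 (1.1644 km)
R at 20.3285°N, 99.6483°W:
  M2: √((0.0038·111.32)² + (-0.0329·104.37)²) = √(0.178943 + 11.790797) = 3.4597 km
  M3: √((0.0010·111.32)² + (-0.0332·104.37)²) = √(0.012392 + 12.006807) = 3.4669 km
  M4: √((0.0076·111.32)² + (0.0049·104.37)²) = √(0.715770 + 0.261543) = 0.9886 km
  → nearest: M4 (0.9886 km)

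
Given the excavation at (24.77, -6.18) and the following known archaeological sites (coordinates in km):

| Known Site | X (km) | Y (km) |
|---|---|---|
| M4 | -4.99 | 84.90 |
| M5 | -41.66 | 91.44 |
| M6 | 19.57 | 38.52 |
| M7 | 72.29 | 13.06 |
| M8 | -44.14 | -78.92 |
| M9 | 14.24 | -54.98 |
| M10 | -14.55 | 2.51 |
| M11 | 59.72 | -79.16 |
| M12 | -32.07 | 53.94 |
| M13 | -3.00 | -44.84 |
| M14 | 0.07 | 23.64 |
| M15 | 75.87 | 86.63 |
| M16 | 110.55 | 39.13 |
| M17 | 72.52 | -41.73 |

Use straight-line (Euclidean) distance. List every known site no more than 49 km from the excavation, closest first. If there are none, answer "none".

Distances from (24.77, -6.18):
M4: √((-29.76)² + (91.08)²) = √(885.6576 + 8295.5664) = 95.82 km
M5: √((-66.43)² + (97.62)²) = √(4412.9449 + 9529.6644) = 118.08 km
M6: √((-5.20)² + (44.70)²) = √(27.0400 + 1998.0900) = 45.00 km
M7: √((47.52)² + (19.24)²) = √(2258.1504 + 370.1776) = 51.27 km
M8: √((-68.91)² + (-72.74)²) = √(4748.5881 + 5291.1076) = 100.20 km
M9: √((-10.53)² + (-48.80)²) = √(110.8809 + 2381.4400) = 49.92 km
M10: √((-39.32)² + (8.69)²) = √(1546.0624 + 75.5161) = 40.27 km
M11: √((34.95)² + (-72.98)²) = √(1221.5025 + 5326.0804) = 80.92 km
M12: √((-56.84)² + (60.12)²) = √(3230.7856 + 3614.4144) = 82.74 km
M13: √((-27.77)² + (-38.66)²) = √(771.1729 + 1494.5956) = 47.60 km
M14: √((-24.70)² + (29.82)²) = √(610.0900 + 889.2324) = 38.72 km
M15: √((51.10)² + (92.81)²) = √(2611.2100 + 8613.6961) = 105.95 km
M16: √((85.78)² + (45.31)²) = √(7358.2084 + 2052.9961) = 97.01 km
M17: √((47.75)² + (-35.55)²) = √(2280.0625 + 1263.8025) = 59.53 km
Threshold 49 km: M14 (38.72 km), M10 (40.27 km), M6 (45.00 km), M13 (47.60 km) are within range.

M14, M10, M6, M13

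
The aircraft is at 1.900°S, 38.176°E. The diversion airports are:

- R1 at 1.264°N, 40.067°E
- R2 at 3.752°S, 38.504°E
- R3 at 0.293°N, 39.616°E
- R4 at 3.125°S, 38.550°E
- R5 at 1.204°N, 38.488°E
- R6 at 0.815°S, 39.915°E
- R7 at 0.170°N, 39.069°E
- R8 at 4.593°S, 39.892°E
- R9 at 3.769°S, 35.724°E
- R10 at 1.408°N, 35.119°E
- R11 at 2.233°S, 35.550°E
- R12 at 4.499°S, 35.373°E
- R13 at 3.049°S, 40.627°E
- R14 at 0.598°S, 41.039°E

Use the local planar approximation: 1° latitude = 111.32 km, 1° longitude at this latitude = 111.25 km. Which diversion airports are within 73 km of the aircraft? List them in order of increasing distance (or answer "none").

none

Distances from 1.900°S, 38.176°E:
R1: 410.260 km
R2: 209.369 km
R3: 291.995 km
R4: 142.573 km
R5: 347.276 km
R6: 228.071 km
R7: 250.936 km
R8: 355.409 km
R9: 343.073 km
R10: 501.266 km
R11: 294.485 km
R12: 425.378 km
R13: 301.183 km
R14: 349.936 km
Threshold 73 km: none within range.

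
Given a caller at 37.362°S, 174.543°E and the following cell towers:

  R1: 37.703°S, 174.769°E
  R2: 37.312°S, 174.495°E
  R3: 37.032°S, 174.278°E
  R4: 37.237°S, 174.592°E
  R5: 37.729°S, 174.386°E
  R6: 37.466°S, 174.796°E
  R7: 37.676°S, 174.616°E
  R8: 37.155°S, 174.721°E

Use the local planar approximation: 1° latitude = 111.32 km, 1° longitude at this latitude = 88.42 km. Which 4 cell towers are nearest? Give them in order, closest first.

Distances from 37.362°S, 174.543°E:
R1: 42.899 km
R2: 7.000 km
R3: 43.572 km
R4: 14.574 km
R5: 43.149 km
R6: 25.189 km
R7: 35.545 km
R8: 27.905 km
Sorted: R2 (7.000 km) < R4 (14.574 km) < R6 (25.189 km) < R8 (27.905 km) < R7 (35.545 km) < R1 (42.899 km) < …

R2, R4, R6, R8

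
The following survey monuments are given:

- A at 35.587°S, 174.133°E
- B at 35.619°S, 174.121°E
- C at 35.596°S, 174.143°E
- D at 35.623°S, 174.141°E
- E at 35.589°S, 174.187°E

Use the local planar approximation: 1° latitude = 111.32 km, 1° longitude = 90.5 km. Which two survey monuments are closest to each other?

A and C

Pairwise distances:
A–B: √((-0.032·111.32)² + (-0.012·90.5)²) = √(12.68955 + 1.17940) = 3.724 km
A–C: √((-0.009·111.32)² + (0.010·90.5)²) = √(1.00376 + 0.81902) = 1.350 km
A–D: √((-0.036·111.32)² + (0.008·90.5)²) = √(16.06022 + 0.52418) = 4.072 km
A–E: √((-0.002·111.32)² + (0.054·90.5)²) = √(0.04957 + 23.88277) = 4.892 km
B–C: √((0.023·111.32)² + (0.022·90.5)²) = √(6.55544 + 3.96408) = 3.243 km
B–D: √((-0.004·111.32)² + (0.020·90.5)²) = √(0.19827 + 3.27610) = 1.864 km
B–E: √((0.030·111.32)² + (0.066·90.5)²) = √(11.15293 + 35.67673) = 6.843 km
C–D: √((-0.027·111.32)² + (-0.002·90.5)²) = √(9.03387 + 0.03276) = 3.011 km
C–E: √((0.007·111.32)² + (0.044·90.5)²) = √(0.60721 + 15.85632) = 4.058 km
D–E: √((0.034·111.32)² + (0.046·90.5)²) = √(14.32532 + 17.33057) = 5.626 km
Closest pair: A–C at 1.350 km.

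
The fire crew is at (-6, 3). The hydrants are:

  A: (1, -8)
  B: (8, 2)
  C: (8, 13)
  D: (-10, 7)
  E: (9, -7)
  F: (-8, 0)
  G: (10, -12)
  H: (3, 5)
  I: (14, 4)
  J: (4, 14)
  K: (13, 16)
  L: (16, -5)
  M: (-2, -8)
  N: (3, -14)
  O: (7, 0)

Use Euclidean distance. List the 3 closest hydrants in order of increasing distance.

Distances from (-6, 3):
A: 13.0
B: 14.0
C: 17.2
D: 5.7
E: 18.0
F: 3.6
G: 21.9
H: 9.2
I: 20.0
J: 14.9
K: 23.0
L: 23.4
M: 11.7
N: 19.2
O: 13.3
Sorted: F (3.6) < D (5.7) < H (9.2) < M (11.7) < A (13.0) < …

F, D, H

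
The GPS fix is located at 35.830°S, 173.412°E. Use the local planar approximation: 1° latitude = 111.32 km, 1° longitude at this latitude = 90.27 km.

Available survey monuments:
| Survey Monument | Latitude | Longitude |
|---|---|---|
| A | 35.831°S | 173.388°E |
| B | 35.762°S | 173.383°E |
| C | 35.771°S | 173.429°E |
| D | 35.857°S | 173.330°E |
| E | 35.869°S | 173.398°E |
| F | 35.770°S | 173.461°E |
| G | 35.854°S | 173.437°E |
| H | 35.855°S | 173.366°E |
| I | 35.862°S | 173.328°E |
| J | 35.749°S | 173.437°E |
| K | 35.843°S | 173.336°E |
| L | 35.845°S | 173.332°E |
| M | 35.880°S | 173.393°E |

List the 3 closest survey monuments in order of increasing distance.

Distances from 35.830°S, 173.412°E:
A: √((-0.001·111.32)² + (-0.024·90.27)²) = √(0.01239 + 4.69364) = 2.169 km
B: √((0.068·111.32)² + (-0.029·90.27)²) = √(57.30127 + 6.85303) = 8.010 km
C: √((0.059·111.32)² + (0.017·90.27)²) = √(43.13705 + 2.35497) = 6.745 km
D: √((-0.027·111.32)² + (-0.082·90.27)²) = √(9.03387 + 54.79168) = 7.989 km
E: √((-0.039·111.32)² + (-0.014·90.27)²) = √(18.84845 + 1.59714) = 4.522 km
F: √((0.060·111.32)² + (0.049·90.27)²) = √(44.61171 + 19.56496) = 8.011 km
G: √((-0.024·111.32)² + (0.025·90.27)²) = √(7.13787 + 5.09292) = 3.497 km
H: √((-0.025·111.32)² + (-0.046·90.27)²) = √(7.74509 + 17.24259) = 4.999 km
I: √((-0.032·111.32)² + (-0.084·90.27)²) = √(12.68955 + 57.49704) = 8.378 km
J: √((0.081·111.32)² + (0.025·90.27)²) = √(81.30485 + 5.09292) = 9.295 km
K: √((-0.013·111.32)² + (-0.076·90.27)²) = √(2.09427 + 47.06673) = 7.011 km
L: √((-0.015·111.32)² + (-0.080·90.27)²) = √(2.78823 + 52.15151) = 7.412 km
M: √((-0.050·111.32)² + (-0.019·90.27)²) = √(30.98036 + 2.94167) = 5.824 km
Sorted: A (2.169 km) < G (3.497 km) < E (4.522 km) < H (4.999 km) < M (5.824 km) < …

A, G, E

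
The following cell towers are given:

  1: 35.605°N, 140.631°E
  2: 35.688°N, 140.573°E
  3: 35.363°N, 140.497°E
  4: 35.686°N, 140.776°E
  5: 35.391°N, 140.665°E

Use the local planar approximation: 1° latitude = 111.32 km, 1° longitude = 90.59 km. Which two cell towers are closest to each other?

Pairwise distances:
1–2: √((0.083·111.32)² + (-0.058·90.59)²) = √(85.36947 + 27.60683) = 10.629 km
3–5: √((0.028·111.32)² + (0.168·90.59)²) = √(9.71544 + 231.62161) = 15.535 km
1–4: √((0.081·111.32)² + (0.145·90.59)²) = √(81.30485 + 172.54267) = 15.933 km
2–4: √((-0.002·111.32)² + (0.203·90.59)²) = √(0.04957 + 338.18364) = 18.391 km
1–5: √((-0.214·111.32)² + (0.034·90.59)²) = √(567.51055 + 9.48677) = 24.021 km
1–3: √((-0.242·111.32)² + (-0.134·90.59)²) = √(725.73343 + 147.35678) = 29.548 km
2–5: √((-0.297·111.32)² + (0.092·90.59)²) = √(1093.09849 + 69.46022) = 34.096 km
4–5: √((-0.295·111.32)² + (-0.111·90.59)²) = √(1078.42619 + 101.11288) = 34.344 km
2–3: √((-0.325·111.32)² + (-0.076·90.59)²) = √(1308.92004 + 47.40102) = 36.828 km
3–4: √((0.323·111.32)² + (0.279·90.59)²) = √(1292.85982 + 638.80591) = 43.951 km
Closest pair: 1–2 at 10.629 km.

1 and 2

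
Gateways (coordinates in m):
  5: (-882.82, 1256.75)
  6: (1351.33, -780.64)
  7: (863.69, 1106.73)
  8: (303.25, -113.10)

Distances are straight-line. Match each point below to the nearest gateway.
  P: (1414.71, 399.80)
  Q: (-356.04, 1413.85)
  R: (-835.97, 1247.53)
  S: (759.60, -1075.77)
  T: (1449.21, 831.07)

P at (1414.71, 399.80):
  5: 2452.14 m
  6: 1182.14 m
  7: 896.31 m
  8: 1224.10 m
  → nearest: 7 (896.31 m)
Q at (-356.04, 1413.85):
  5: 549.71 m
  6: 2780.45 m
  7: 1257.80 m
  8: 1663.20 m
  → nearest: 5 (549.71 m)
R at (-835.97, 1247.53):
  5: 47.75 m
  6: 2982.91 m
  7: 1705.48 m
  8: 1774.58 m
  → nearest: 5 (47.75 m)
S at (759.60, -1075.77):
  5: 2852.75 m
  6: 661.25 m
  7: 2184.98 m
  8: 1065.36 m
  → nearest: 6 (661.25 m)
T at (1449.21, 831.07):
  5: 2370.56 m
  6: 1614.68 m
  7: 647.16 m
  8: 1484.82 m
  → nearest: 7 (647.16 m)

P→7; Q→5; R→5; S→6; T→7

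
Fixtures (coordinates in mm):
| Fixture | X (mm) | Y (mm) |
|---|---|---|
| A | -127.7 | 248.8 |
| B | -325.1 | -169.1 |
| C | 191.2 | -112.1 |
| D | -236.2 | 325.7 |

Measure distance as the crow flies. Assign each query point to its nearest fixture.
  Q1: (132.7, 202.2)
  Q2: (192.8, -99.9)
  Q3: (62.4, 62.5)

Q1→A; Q2→C; Q3→C

Q1 at (132.7, 202.2):
  A: √((-260.4)² + (46.6)²) = √(67808.160 + 2171.560) = 264.5 mm
  B: √((-457.8)² + (-371.3)²) = √(209580.840 + 137863.690) = 589.4 mm
  C: √((58.5)² + (-314.3)²) = √(3422.250 + 98784.490) = 319.7 mm
  D: √((-368.9)² + (123.5)²) = √(136087.210 + 15252.250) = 389.0 mm
  → nearest: A (264.5 mm)
Q2 at (192.8, -99.9):
  A: √((-320.5)² + (348.7)²) = √(102720.250 + 121591.690) = 473.6 mm
  B: √((-517.9)² + (-69.2)²) = √(268220.410 + 4788.640) = 522.5 mm
  C: √((-1.6)² + (-12.2)²) = √(2.560 + 148.840) = 12.3 mm
  D: √((-429.0)² + (425.6)²) = √(184041.000 + 181135.360) = 604.3 mm
  → nearest: C (12.3 mm)
Q3 at (62.4, 62.5):
  A: √((-190.1)² + (186.3)²) = √(36138.010 + 34707.690) = 266.2 mm
  B: √((-387.5)² + (-231.6)²) = √(150156.250 + 53638.560) = 451.4 mm
  C: √((128.8)² + (-174.6)²) = √(16589.440 + 30485.160) = 217.0 mm
  D: √((-298.6)² + (263.2)²) = √(89161.960 + 69274.240) = 398.0 mm
  → nearest: C (217.0 mm)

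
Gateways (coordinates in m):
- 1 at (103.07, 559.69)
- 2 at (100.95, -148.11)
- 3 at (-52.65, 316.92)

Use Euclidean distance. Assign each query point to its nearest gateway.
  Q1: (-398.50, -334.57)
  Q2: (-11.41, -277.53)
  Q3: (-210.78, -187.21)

Q1→2; Q2→2; Q3→2

Q1 at (-398.50, -334.57):
  1: 1025.32 m
  2: 533.12 m
  3: 737.60 m
  → nearest: 2 (533.12 m)
Q2 at (-11.41, -277.53):
  1: 845.01 m
  2: 171.39 m
  3: 595.88 m
  → nearest: 2 (171.39 m)
Q3 at (-210.78, -187.21):
  1: 810.16 m
  2: 314.17 m
  3: 528.35 m
  → nearest: 2 (314.17 m)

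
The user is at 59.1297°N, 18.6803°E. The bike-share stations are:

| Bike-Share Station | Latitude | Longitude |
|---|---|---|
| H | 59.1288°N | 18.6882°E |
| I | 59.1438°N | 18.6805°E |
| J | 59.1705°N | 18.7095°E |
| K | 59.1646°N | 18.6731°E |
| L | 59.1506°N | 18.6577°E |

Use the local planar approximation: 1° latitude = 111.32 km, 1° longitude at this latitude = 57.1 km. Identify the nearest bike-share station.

H

Distances from 59.1297°N, 18.6803°E:
H: √((-0.0009·111.32)² + (0.0079·57.1)²) = √(0.010038 + 0.203482) = 0.4621 km
I: √((0.0141·111.32)² + (0.0002·57.1)²) = √(2.463682 + 0.000130) = 1.5697 km
J: √((0.0408·111.32)² + (0.0292·57.1)²) = √(20.628456 + 2.779956) = 4.8382 km
K: √((0.0349·111.32)² + (-0.0072·57.1)²) = √(15.093753 + 0.169020) = 3.9068 km
L: √((0.0209·111.32)² + (-0.0226·57.1)²) = √(5.413012 + 1.665287) = 2.6605 km
Minimum: H at 0.4621 km.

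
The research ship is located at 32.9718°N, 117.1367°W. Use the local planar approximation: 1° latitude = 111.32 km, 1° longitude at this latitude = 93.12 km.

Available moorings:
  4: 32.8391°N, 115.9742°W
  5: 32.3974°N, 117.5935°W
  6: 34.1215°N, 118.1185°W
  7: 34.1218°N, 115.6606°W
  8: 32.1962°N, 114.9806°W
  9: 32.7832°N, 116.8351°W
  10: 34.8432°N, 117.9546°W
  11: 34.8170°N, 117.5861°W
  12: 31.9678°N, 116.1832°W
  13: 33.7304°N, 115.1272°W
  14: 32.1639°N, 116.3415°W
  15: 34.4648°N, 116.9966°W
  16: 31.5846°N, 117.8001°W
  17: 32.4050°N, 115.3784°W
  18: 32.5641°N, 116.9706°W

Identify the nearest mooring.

9

Distances from 32.9718°N, 117.1367°W:
4: 109.2553 km
5: 76.7986 km
6: 157.2852 km
7: 187.8359 km
8: 218.5534 km
9: 35.0650 km
10: 221.8102 km
11: 209.6272 km
12: 142.7415 km
13: 205.2973 km
14: 116.4974 km
15: 166.7120 km
16: 166.3212 km
17: 175.4696 km
18: 47.9484 km
Minimum: 9 at 35.0650 km.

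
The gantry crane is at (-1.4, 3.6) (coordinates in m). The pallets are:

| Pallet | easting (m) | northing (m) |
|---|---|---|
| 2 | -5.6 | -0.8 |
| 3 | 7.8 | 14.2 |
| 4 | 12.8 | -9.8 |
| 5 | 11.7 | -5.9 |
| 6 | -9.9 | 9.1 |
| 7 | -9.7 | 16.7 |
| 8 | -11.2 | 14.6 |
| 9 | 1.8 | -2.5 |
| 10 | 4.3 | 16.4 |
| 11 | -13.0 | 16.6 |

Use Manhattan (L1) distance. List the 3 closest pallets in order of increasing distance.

2, 9, 6

Distances from (-1.4, 3.6):
2: |-4.2| + |-4.4| = 4.2 + 4.4 = 8.6 m
3: |9.2| + |10.6| = 9.2 + 10.6 = 19.8 m
4: |14.2| + |-13.4| = 14.2 + 13.4 = 27.6 m
5: |13.1| + |-9.5| = 13.1 + 9.5 = 22.6 m
6: |-8.5| + |5.5| = 8.5 + 5.5 = 14.0 m
7: |-8.3| + |13.1| = 8.3 + 13.1 = 21.4 m
8: |-9.8| + |11.0| = 9.8 + 11.0 = 20.8 m
9: |3.2| + |-6.1| = 3.2 + 6.1 = 9.3 m
10: |5.7| + |12.8| = 5.7 + 12.8 = 18.5 m
11: |-11.6| + |13.0| = 11.6 + 13.0 = 24.6 m
Sorted: 2 (8.6 m) < 9 (9.3 m) < 6 (14.0 m) < 10 (18.5 m) < 3 (19.8 m) < …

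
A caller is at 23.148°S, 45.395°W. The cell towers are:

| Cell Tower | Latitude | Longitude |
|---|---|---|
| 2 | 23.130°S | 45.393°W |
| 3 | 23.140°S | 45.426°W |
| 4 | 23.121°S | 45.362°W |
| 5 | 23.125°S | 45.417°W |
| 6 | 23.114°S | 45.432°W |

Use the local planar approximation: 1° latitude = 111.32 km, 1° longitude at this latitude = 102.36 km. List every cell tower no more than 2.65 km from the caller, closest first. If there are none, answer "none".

2

Distances from 23.148°S, 45.395°W:
2: √((0.018·111.32)² + (0.002·102.36)²) = √(4.01505 + 0.04191) = 2.014 km
3: √((0.008·111.32)² + (-0.031·102.36)²) = √(0.79310 + 10.06894) = 3.296 km
4: √((0.027·111.32)² + (0.033·102.36)²) = √(9.03387 + 11.41007) = 4.521 km
5: √((0.023·111.32)² + (-0.022·102.36)²) = √(6.55544 + 5.07114) = 3.410 km
6: √((0.034·111.32)² + (-0.037·102.36)²) = √(14.32532 + 14.34379) = 5.354 km
Threshold 2.65 km: 2 (2.014 km) is within range.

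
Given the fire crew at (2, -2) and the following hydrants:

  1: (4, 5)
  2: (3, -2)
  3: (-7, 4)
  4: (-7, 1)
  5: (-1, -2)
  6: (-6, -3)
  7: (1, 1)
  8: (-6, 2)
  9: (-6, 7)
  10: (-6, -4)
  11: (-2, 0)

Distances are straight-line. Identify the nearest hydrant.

2

Distances from (2, -2):
1: √((2)² + (7)²) = √(4.000 + 49.000) = 7.3
2: √((1)² + (0)²) = √(1.000 + 0.000) = 1.0
3: √((-9)² + (6)²) = √(81.000 + 36.000) = 10.8
4: √((-9)² + (3)²) = √(81.000 + 9.000) = 9.5
5: √((-3)² + (0)²) = √(9.000 + 0.000) = 3.0
6: √((-8)² + (-1)²) = √(64.000 + 1.000) = 8.1
7: √((-1)² + (3)²) = √(1.000 + 9.000) = 3.2
8: √((-8)² + (4)²) = √(64.000 + 16.000) = 8.9
9: √((-8)² + (9)²) = √(64.000 + 81.000) = 12.0
10: √((-8)² + (-2)²) = √(64.000 + 4.000) = 8.2
11: √((-4)² + (2)²) = √(16.000 + 4.000) = 4.5
Minimum: 2 at 1.0.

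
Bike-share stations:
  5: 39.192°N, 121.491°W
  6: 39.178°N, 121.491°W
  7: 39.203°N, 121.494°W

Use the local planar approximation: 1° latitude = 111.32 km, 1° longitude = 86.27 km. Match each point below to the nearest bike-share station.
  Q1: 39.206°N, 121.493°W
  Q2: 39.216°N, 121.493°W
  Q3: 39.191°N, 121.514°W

Q1 at 39.206°N, 121.493°W:
  5: √((-0.014·111.32)² + (0.002·86.27)²) = √(2.42886 + 0.02977) = 1.568 km
  6: √((-0.028·111.32)² + (0.002·86.27)²) = √(9.71544 + 0.02977) = 3.122 km
  7: √((-0.003·111.32)² + (-0.001·86.27)²) = √(0.11153 + 0.00744) = 0.345 km
  → nearest: 7 (0.345 km)
Q2 at 39.216°N, 121.493°W:
  5: √((-0.024·111.32)² + (0.002·86.27)²) = √(7.13787 + 0.02977) = 2.677 km
  6: √((-0.038·111.32)² + (0.002·86.27)²) = √(17.89425 + 0.02977) = 4.234 km
  7: √((-0.013·111.32)² + (-0.001·86.27)²) = √(2.09427 + 0.00744) = 1.450 km
  → nearest: 7 (1.450 km)
Q3 at 39.191°N, 121.514°W:
  5: √((0.001·111.32)² + (0.023·86.27)²) = √(0.01239 + 3.93709) = 1.987 km
  6: √((-0.013·111.32)² + (0.023·86.27)²) = √(2.09427 + 3.93709) = 2.456 km
  7: √((0.012·111.32)² + (0.020·86.27)²) = √(1.78447 + 2.97701) = 2.182 km
  → nearest: 5 (1.987 km)

Q1→7; Q2→7; Q3→5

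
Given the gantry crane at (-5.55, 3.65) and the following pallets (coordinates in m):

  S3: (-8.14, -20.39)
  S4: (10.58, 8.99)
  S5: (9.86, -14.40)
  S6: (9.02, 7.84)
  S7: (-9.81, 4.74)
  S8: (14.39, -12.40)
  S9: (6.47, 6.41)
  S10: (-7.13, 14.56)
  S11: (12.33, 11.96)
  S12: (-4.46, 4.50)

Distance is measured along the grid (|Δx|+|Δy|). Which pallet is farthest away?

S8

Distances from (-5.55, 3.65):
S3: 26.63 m
S4: 21.47 m
S5: 33.46 m
S6: 18.76 m
S7: 5.35 m
S8: 35.99 m
S9: 14.78 m
S10: 12.49 m
S11: 26.19 m
S12: 1.94 m
Maximum: S8 at 35.99 m.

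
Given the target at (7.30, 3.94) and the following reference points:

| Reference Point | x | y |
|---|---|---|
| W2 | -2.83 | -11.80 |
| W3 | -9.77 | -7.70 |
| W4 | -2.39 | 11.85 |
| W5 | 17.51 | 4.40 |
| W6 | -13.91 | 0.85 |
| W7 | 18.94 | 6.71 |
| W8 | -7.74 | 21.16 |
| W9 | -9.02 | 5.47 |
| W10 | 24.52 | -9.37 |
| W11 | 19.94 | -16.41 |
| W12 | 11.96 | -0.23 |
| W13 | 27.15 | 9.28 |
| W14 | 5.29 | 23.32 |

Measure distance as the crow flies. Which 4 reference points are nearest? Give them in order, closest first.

W12, W5, W7, W4

Distances from (7.30, 3.94):
W2: √((-10.13)² + (-15.74)²) = √(102.6169 + 247.7476) = 18.72
W3: √((-17.07)² + (-11.64)²) = √(291.3849 + 135.4896) = 20.66
W4: √((-9.69)² + (7.91)²) = √(93.8961 + 62.5681) = 12.51
W5: √((10.21)² + (0.46)²) = √(104.2441 + 0.2116) = 10.22
W6: √((-21.21)² + (-3.09)²) = √(449.8641 + 9.5481) = 21.43
W7: √((11.64)² + (2.77)²) = √(135.4896 + 7.6729) = 11.97
W8: √((-15.04)² + (17.22)²) = √(226.2016 + 296.5284) = 22.86
W9: √((-16.32)² + (1.53)²) = √(266.3424 + 2.3409) = 16.39
W10: √((17.22)² + (-13.31)²) = √(296.5284 + 177.1561) = 21.76
W11: √((12.64)² + (-20.35)²) = √(159.7696 + 414.1225) = 23.96
W12: √((4.66)² + (-4.17)²) = √(21.7156 + 17.3889) = 6.25
W13: √((19.85)² + (5.34)²) = √(394.0225 + 28.5156) = 20.56
W14: √((-2.01)² + (19.38)²) = √(4.0401 + 375.5844) = 19.48
Sorted: W12 (6.25) < W5 (10.22) < W7 (11.97) < W4 (12.51) < W9 (16.39) < W2 (18.72) < …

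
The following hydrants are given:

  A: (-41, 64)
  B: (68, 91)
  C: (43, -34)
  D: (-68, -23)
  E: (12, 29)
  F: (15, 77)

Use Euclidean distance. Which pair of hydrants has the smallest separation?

Pairwise distances:
A–B: 112.3
A–C: 129.1
A–D: 91.1
A–E: 63.5
A–F: 57.5
B–C: 127.5
B–D: 177.5
B–E: 83.5
B–F: 54.8
C–D: 111.5
C–E: 70.2
C–F: 114.5
D–E: 95.4
D–F: 130.0
E–F: 48.1
Closest pair: E–F at 48.1.

E and F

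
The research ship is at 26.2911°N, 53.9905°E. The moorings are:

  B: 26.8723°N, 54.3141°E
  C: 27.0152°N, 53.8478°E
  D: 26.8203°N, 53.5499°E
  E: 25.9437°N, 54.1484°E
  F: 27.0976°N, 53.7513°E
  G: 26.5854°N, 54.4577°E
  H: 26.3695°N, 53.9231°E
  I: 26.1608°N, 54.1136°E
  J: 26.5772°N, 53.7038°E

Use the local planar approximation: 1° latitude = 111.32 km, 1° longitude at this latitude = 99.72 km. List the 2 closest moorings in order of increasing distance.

H, I

Distances from 26.2911°N, 53.9905°E:
B: 72.3001 km
C: 81.8532 km
D: 73.4907 km
E: 41.7552 km
F: 92.8942 km
G: 56.9550 km
H: 11.0156 km
I: 19.0022 km
J: 42.7985 km
Sorted: H (11.0156 km) < I (19.0022 km) < E (41.7552 km) < J (42.7985 km) < …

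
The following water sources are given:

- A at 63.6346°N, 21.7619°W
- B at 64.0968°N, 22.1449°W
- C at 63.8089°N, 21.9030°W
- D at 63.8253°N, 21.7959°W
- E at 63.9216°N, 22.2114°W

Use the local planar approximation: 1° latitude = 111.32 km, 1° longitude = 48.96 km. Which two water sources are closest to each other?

Pairwise distances:
A–B: 54.7626 km
A–C: 20.5962 km
A–D: 21.2939 km
A–E: 38.7951 km
B–C: 34.1673 km
B–D: 34.7192 km
B–E: 19.7732 km
C–D: 5.5523 km
C–E: 19.6312 km
D–E: 22.9946 km
Closest pair: C–D at 5.5523 km.

C and D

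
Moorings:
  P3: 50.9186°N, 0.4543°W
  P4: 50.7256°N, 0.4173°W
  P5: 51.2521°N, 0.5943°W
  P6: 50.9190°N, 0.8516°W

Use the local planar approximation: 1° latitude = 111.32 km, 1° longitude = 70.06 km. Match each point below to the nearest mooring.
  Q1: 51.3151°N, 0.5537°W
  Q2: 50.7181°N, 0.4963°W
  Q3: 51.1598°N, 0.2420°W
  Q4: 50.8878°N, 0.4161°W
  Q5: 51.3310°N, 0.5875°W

Q1→P5; Q2→P4; Q3→P5; Q4→P3; Q5→P5

Q1 at 51.3151°N, 0.5537°W:
  P3: 44.6844 km
  P4: 66.3153 km
  P5: 7.5680 km
  P6: 48.7838 km
  → nearest: P5 (7.5680 km)
Q2 at 50.7181°N, 0.4963°W:
  P3: 22.5128 km
  P4: 5.5974 km
  P5: 59.8401 km
  P6: 33.4632 km
  → nearest: P4 (5.5974 km)
Q3 at 51.1598°N, 0.2420°W:
  P3: 30.6948 km
  P4: 49.8711 km
  P5: 26.7354 km
  P6: 50.4240 km
  → nearest: P5 (26.7354 km)
Q4 at 50.8878°N, 0.4161°W:
  P3: 4.3495 km
  P4: 18.0563 km
  P5: 42.4321 km
  P6: 30.7082 km
  → nearest: P3 (4.3495 km)
Q5 at 51.3310°N, 0.5875°W:
  P3: 46.8472 km
  P4: 68.4399 km
  P5: 8.7961 km
  P6: 49.4555 km
  → nearest: P5 (8.7961 km)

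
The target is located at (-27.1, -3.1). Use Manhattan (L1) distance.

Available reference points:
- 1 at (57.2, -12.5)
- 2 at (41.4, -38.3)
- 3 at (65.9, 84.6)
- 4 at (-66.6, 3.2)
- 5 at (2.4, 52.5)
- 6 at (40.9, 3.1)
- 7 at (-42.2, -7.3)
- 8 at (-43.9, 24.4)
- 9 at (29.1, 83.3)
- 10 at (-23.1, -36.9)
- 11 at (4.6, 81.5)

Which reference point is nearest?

Distances from (-27.1, -3.1):
1: 93.7
2: 103.7
3: 180.7
4: 45.8
5: 85.1
6: 74.2
7: 19.3
8: 44.3
9: 142.6
10: 37.8
11: 116.3
Minimum: 7 at 19.3.

7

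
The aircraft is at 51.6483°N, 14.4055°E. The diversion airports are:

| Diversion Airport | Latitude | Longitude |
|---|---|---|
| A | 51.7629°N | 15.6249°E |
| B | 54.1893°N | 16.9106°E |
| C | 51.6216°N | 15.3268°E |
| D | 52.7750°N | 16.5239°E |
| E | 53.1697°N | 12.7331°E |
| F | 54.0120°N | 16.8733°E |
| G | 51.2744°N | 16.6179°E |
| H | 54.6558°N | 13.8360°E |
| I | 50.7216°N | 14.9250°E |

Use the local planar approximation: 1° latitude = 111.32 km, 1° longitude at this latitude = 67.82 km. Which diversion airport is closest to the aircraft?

Distances from 51.6483°N, 14.4055°E:
A: √((0.1146·111.32)² + (1.2194·67.82)²) = √(162.747989 + 6839.241703) = 83.6779 km
B: √((2.5410·111.32)² + (2.5051·67.82)²) = √(80012.110383 + 28864.610721) = 329.9647 km
C: √((-0.0267·111.32)² + (0.9213·67.82)²) = √(8.834234 + 3904.071054) = 62.5532 km
D: √((1.1267·111.32)² + (2.1184·67.82)²) = √(15731.240983 + 20641.036718) = 190.7152 km
E: √((1.5214·111.32)² + (-1.6724·67.82)²) = √(28683.571048 + 12864.588194) = 203.8337 km
F: √((2.3637·111.32)² + (2.4678·67.82)²) = √(69235.862334 + 28011.443564) = 311.8450 km
G: √((-0.3739·111.32)² + (2.2124·67.82)²) = √(1732.436502 + 22513.492422) = 155.7110 km
H: √((3.0075·111.32)² + (-0.5695·67.82)²) = √(112087.625066 + 1491.773980) = 337.0154 km
I: √((-0.9267·111.32)² + (0.5195·67.82)²) = √(10642.035942 + 1241.328352) = 109.0108 km
Minimum: C at 62.5532 km.

C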